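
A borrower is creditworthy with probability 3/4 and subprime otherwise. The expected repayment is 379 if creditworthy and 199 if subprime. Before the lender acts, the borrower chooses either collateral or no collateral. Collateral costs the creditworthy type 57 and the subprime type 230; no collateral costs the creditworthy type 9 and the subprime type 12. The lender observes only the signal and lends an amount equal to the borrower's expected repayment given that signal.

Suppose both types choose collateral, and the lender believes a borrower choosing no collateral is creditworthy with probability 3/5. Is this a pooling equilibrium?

On the equilibrium path (collateral) the lender holds the prior 3/4 and pays 3/4·379 + 1/4·199 = 334. Off-path (no collateral) belief 3/5 gives 3/5·379 + 2/5·199 = 307.
Creditworthy: collateral gives 334 − 57 = 277; no collateral gives 307 − 9 = 298. Deviates. ✗
Subprime: collateral gives 334 − 230 = 104; no collateral gives 307 − 12 = 295. Deviates. ✗

No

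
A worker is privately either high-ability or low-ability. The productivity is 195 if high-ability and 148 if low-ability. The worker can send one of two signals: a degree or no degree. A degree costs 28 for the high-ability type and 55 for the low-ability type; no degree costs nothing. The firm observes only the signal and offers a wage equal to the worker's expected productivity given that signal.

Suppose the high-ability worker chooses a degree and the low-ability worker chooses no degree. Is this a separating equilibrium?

Yes

Under separation the firm infers type exactly: degree → high-ability (pays 195), no degree → low-ability (pays 148).
High-ability: degree gives 195 − 28 = 167; no degree gives 148 − 0 = 148. No deviation. ✓
Low-ability: no degree gives 148 − 0 = 148; degree gives 195 − 55 = 140. No deviation. ✓
Both incentive constraints hold.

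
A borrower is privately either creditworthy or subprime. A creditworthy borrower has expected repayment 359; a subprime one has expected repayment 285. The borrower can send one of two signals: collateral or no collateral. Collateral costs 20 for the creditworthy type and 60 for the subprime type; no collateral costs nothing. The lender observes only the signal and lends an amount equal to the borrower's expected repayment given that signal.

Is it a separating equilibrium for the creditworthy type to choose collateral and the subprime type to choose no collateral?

No

If types separate, collateral earns payment 359 and no collateral earns 285.
Creditworthy: collateral gives 359 − 20 = 339; no collateral gives 285 − 0 = 285. No deviation. ✓
Subprime: no collateral gives 285 − 0 = 285; collateral gives 359 − 60 = 299. Would deviate. ✗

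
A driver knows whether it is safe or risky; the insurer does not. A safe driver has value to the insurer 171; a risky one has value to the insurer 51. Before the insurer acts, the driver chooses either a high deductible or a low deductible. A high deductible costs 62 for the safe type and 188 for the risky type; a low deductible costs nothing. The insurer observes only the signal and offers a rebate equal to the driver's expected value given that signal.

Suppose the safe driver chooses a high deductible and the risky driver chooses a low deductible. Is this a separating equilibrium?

Yes

If types separate, high deductible earns payment 171 and low deductible earns 51.
Safe: high deductible gives 171 − 62 = 109; low deductible gives 51 − 0 = 51. No deviation. ✓
Risky: low deductible gives 51 − 0 = 51; high deductible gives 171 − 188 = -17. No deviation. ✓
Neither type gains from mimicking the other.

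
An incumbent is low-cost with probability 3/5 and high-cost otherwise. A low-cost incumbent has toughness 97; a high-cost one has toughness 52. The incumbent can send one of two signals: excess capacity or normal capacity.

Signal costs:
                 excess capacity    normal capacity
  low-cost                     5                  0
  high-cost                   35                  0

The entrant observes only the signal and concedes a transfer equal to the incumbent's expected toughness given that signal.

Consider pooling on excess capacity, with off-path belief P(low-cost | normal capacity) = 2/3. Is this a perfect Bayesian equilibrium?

No

On the equilibrium path (excess capacity) the entrant holds the prior 3/5 and pays 3/5·97 + 2/5·52 = 79. Off-path (normal capacity) belief 2/3 gives 2/3·97 + 1/3·52 = 82.
Low-cost: excess capacity gives 79 − 5 = 74; normal capacity gives 82 − 0 = 82. Deviates. ✗
High-cost: excess capacity gives 79 − 35 = 44; normal capacity gives 82 − 0 = 82. Deviates. ✗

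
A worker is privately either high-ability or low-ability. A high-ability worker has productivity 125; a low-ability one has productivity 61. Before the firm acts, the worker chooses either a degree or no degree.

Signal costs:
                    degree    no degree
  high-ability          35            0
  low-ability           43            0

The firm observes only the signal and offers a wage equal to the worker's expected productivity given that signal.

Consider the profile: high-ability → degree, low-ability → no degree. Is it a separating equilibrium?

No

If types separate, degree earns payment 125 and no degree earns 61.
High-ability: degree gives 125 − 35 = 90; no degree gives 61 − 0 = 61. No deviation. ✓
Low-ability: no degree gives 61 − 0 = 61; degree gives 125 − 43 = 82. Would deviate. ✗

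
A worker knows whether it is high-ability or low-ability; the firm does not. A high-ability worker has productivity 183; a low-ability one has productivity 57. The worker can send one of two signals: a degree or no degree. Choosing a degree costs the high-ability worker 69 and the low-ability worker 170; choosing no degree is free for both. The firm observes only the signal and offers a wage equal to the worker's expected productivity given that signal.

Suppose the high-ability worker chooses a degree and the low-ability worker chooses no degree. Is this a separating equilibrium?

Under separation the firm infers type exactly: degree → high-ability (pays 183), no degree → low-ability (pays 57).
High-ability: degree gives 183 − 69 = 114; no degree gives 57 − 0 = 57. No deviation. ✓
Low-ability: no degree gives 57 − 0 = 57; degree gives 183 − 170 = 13. No deviation. ✓
Neither type gains from mimicking the other.

Yes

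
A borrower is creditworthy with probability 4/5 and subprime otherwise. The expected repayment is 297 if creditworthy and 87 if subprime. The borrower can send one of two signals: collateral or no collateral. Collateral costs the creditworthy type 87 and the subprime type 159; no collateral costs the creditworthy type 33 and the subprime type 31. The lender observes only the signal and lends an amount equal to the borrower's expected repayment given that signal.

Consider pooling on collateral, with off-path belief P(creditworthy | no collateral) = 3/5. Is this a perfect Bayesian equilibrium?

On the equilibrium path (collateral) the lender holds the prior 4/5 and pays 4/5·297 + 1/5·87 = 255. Off-path (no collateral) belief 3/5 gives 3/5·297 + 2/5·87 = 213.
Creditworthy: collateral gives 255 − 87 = 168; no collateral gives 213 − 33 = 180. Deviates. ✗
Subprime: collateral gives 255 − 159 = 96; no collateral gives 213 − 31 = 182. Deviates. ✗

No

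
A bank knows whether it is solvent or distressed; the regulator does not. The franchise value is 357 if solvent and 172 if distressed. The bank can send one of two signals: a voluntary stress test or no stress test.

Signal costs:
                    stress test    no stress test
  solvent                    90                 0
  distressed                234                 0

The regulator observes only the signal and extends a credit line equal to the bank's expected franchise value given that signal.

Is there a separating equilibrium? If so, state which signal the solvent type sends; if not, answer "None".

Try solvent → stress test, distressed → no stress test:
  Under separation the regulator infers type exactly: stress test → solvent (pays 357), no stress test → distressed (pays 172).
  Solvent: stress test gives 357 − 90 = 267; no stress test gives 172 − 0 = 172. No deviation. ✓
  Distressed: no stress test gives 172 − 0 = 172; stress test gives 357 − 234 = 123. No deviation. ✓
Both hold — the solvent type sends stress test.

stress test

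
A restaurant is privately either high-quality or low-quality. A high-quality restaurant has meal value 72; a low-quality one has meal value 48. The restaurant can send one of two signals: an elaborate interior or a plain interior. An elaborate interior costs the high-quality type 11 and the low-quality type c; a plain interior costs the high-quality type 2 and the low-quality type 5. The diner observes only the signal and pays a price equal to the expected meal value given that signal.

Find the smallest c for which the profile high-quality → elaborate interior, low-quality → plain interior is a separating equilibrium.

Under separation: elaborate interior → high-quality (pays 72); plain interior → low-quality (pays 48).
High-quality: 72 − 11 = 61 ≥ 48 − 2 = 46. Holds regardless of c. ✓
Low-quality: 48 − 5 ≥ 72 − c, so c ≥ 72 − 43 = 29.

29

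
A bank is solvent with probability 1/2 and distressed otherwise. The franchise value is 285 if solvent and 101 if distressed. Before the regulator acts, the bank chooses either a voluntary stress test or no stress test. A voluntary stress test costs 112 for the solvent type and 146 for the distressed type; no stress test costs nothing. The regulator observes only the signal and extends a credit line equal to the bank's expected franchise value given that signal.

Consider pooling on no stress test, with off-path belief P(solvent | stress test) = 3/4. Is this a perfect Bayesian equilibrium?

On the equilibrium path (no stress test) the regulator holds the prior 1/2 and pays 1/2·285 + 1/2·101 = 193. Off-path (stress test) belief 3/4 gives 3/4·285 + 1/4·101 = 239.
Solvent: no stress test gives 193 − 0 = 193; stress test gives 239 − 112 = 127. Stays. ✓
Distressed: no stress test gives 193 − 0 = 193; stress test gives 239 − 146 = 93. Stays. ✓
Beliefs are Bayes-consistent on-path and both types best-respond.

Yes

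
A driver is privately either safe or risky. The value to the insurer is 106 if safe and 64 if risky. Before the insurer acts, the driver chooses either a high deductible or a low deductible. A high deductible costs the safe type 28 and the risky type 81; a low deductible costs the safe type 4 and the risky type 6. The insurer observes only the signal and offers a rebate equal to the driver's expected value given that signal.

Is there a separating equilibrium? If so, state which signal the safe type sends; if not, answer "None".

Try safe → high deductible, risky → low deductible:
  If types separate, high deductible earns payment 106 and low deductible earns 64.
  Safe: high deductible gives 106 − 28 = 78; low deductible gives 64 − 4 = 60. No deviation. ✓
  Risky: low deductible gives 64 − 6 = 58; high deductible gives 106 − 81 = 25. No deviation. ✓
Both hold — the safe type sends high deductible.

high deductible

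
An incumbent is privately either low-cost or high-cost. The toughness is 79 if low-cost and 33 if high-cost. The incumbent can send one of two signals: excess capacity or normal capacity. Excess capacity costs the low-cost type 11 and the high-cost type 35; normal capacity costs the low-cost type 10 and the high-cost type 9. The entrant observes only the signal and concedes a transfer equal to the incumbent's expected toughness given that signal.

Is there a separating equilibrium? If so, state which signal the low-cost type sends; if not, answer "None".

Try low-cost → excess capacity, high-cost → normal capacity:
  If types separate, excess capacity earns payment 79 and normal capacity earns 33.
  Low-cost: excess capacity gives 79 − 11 = 68; normal capacity gives 33 − 10 = 23. No deviation. ✓
  High-cost: normal capacity gives 33 − 9 = 24; excess capacity gives 79 − 35 = 44. Would deviate. ✗
Try low-cost → normal capacity, high-cost → excess capacity:
  If types separate, normal capacity earns payment 79 and excess capacity earns 33.
  Low-cost: normal capacity gives 79 − 10 = 69; excess capacity gives 33 − 11 = 22. No deviation. ✓
  High-cost: excess capacity gives 33 − 35 = -2; normal capacity gives 79 − 9 = 70. Would deviate. ✗
Neither assignment is incentive-compatible.

None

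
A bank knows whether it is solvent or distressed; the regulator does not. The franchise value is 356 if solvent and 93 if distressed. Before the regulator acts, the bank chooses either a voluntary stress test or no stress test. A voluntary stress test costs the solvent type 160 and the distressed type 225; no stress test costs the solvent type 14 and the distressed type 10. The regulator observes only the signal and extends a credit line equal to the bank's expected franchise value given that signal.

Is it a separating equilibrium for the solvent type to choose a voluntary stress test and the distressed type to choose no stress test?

If types separate, stress test earns payment 356 and no stress test earns 93.
Solvent: stress test gives 356 − 160 = 196; no stress test gives 93 − 14 = 79. No deviation. ✓
Distressed: no stress test gives 93 − 10 = 83; stress test gives 356 − 225 = 131. Would deviate. ✗

No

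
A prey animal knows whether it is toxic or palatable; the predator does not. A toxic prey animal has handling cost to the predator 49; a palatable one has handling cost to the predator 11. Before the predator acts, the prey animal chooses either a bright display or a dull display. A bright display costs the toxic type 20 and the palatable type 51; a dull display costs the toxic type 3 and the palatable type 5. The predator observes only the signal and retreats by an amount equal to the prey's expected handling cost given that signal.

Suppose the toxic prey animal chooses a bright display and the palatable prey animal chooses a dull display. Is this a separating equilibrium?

Yes

If types separate, bright display earns payment 49 and dull display earns 11.
Toxic: bright display gives 49 − 20 = 29; dull display gives 11 − 3 = 8. No deviation. ✓
Palatable: dull display gives 11 − 5 = 6; bright display gives 49 − 51 = -2. No deviation. ✓
Both incentive constraints hold.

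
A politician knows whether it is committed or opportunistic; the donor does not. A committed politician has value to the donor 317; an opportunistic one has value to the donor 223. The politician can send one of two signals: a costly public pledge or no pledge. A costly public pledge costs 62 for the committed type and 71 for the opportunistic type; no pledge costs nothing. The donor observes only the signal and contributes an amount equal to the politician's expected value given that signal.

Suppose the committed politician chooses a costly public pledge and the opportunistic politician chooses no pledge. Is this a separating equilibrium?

No

Under separation the donor infers type exactly: pledge → committed (pays 317), no pledge → opportunistic (pays 223).
Committed: pledge gives 317 − 62 = 255; no pledge gives 223 − 0 = 223. No deviation. ✓
Opportunistic: no pledge gives 223 − 0 = 223; pledge gives 317 − 71 = 246. Would deviate. ✗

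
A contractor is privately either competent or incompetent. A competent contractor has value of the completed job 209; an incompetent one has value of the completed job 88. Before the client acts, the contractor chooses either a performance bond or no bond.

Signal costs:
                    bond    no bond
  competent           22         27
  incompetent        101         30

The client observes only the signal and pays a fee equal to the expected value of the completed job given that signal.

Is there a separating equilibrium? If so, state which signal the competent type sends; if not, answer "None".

Try competent → bond, incompetent → no bond:
  If types separate, bond earns payment 209 and no bond earns 88.
  Competent: bond gives 209 − 22 = 187; no bond gives 88 − 27 = 61. No deviation. ✓
  Incompetent: no bond gives 88 − 30 = 58; bond gives 209 − 101 = 108. Would deviate. ✗
Try competent → no bond, incompetent → bond:
  If types separate, no bond earns payment 209 and bond earns 88.
  Competent: no bond gives 209 − 27 = 182; bond gives 88 − 22 = 66. No deviation. ✓
  Incompetent: bond gives 88 − 101 = -13; no bond gives 209 − 30 = 179. Would deviate. ✗
Neither assignment is incentive-compatible.

None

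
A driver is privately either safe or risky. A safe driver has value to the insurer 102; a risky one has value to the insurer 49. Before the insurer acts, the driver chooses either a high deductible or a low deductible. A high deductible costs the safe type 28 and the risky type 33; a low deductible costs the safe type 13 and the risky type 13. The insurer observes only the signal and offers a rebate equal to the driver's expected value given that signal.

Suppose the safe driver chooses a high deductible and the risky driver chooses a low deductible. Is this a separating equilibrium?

No

If types separate, high deductible earns payment 102 and low deductible earns 49.
Safe: high deductible gives 102 − 28 = 74; low deductible gives 49 − 13 = 36. No deviation. ✓
Risky: low deductible gives 49 − 13 = 36; high deductible gives 102 − 33 = 69. Would deviate. ✗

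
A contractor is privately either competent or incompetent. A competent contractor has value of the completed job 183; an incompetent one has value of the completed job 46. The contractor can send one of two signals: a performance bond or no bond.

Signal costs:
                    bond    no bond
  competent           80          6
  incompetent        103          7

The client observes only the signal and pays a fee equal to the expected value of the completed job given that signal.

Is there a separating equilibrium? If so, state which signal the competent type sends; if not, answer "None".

Try competent → bond, incompetent → no bond:
  Under separation the client infers type exactly: bond → competent (pays 183), no bond → incompetent (pays 46).
  Competent: bond gives 183 − 80 = 103; no bond gives 46 − 6 = 40. No deviation. ✓
  Incompetent: no bond gives 46 − 7 = 39; bond gives 183 − 103 = 80. Would deviate. ✗
Try competent → no bond, incompetent → bond:
  Under separation the client infers type exactly: no bond → competent (pays 183), bond → incompetent (pays 46).
  Competent: no bond gives 183 − 6 = 177; bond gives 46 − 80 = -34. No deviation. ✓
  Incompetent: bond gives 46 − 103 = -57; no bond gives 183 − 7 = 176. Would deviate. ✗
Neither assignment is incentive-compatible.

None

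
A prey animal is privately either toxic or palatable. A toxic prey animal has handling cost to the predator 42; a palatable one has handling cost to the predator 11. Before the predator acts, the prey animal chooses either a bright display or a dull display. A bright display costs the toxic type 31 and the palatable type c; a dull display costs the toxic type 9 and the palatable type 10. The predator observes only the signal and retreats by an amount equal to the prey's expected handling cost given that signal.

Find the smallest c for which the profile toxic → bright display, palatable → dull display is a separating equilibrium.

Under separation: bright display → toxic (pays 42); dull display → palatable (pays 11).
Toxic: 42 − 31 = 11 ≥ 11 − 9 = 2. Holds regardless of c. ✓
Palatable: 11 − 10 ≥ 42 − c, so c ≥ 42 − 1 = 41.

41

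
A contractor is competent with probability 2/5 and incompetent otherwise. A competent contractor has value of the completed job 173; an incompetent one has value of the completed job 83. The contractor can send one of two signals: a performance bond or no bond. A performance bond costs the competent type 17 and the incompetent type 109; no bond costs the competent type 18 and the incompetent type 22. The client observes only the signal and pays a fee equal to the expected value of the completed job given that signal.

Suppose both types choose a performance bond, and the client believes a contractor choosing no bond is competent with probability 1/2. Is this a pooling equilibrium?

No

On the equilibrium path (bond) the client holds the prior 2/5 and pays 2/5·173 + 3/5·83 = 119. Off-path (no bond) belief 1/2 gives 1/2·173 + 1/2·83 = 128.
Competent: bond gives 119 − 17 = 102; no bond gives 128 − 18 = 110. Deviates. ✗
Incompetent: bond gives 119 − 109 = 10; no bond gives 128 − 22 = 106. Deviates. ✗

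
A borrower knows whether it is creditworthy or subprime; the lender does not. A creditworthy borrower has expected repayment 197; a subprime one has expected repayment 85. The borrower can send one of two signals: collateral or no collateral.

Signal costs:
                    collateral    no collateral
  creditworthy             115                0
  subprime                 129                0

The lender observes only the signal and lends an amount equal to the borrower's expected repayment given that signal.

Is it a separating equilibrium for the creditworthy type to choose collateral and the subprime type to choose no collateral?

If types separate, collateral earns payment 197 and no collateral earns 85.
Creditworthy: collateral gives 197 − 115 = 82; no collateral gives 85 − 0 = 85. Would deviate. ✗
Subprime: no collateral gives 85 − 0 = 85; collateral gives 197 − 129 = 68. No deviation. ✓

No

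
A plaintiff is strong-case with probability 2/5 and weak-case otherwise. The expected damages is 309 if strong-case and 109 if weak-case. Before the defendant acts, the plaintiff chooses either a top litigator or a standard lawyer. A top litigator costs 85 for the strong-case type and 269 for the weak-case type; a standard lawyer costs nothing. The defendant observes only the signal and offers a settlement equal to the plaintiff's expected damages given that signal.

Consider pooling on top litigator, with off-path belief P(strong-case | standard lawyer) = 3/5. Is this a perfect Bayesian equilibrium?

No

On the equilibrium path (top litigator) the defendant holds the prior 2/5 and pays 2/5·309 + 3/5·109 = 189. Off-path (standard lawyer) belief 3/5 gives 3/5·309 + 2/5·109 = 229.
Strong-case: top litigator gives 189 − 85 = 104; standard lawyer gives 229 − 0 = 229. Deviates. ✗
Weak-case: top litigator gives 189 − 269 = -80; standard lawyer gives 229 − 0 = 229. Deviates. ✗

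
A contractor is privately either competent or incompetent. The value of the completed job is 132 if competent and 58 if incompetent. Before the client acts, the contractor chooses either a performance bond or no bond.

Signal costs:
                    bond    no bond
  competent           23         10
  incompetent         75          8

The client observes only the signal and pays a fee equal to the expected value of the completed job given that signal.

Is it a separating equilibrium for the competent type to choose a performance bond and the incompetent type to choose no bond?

Under separation the client infers type exactly: bond → competent (pays 132), no bond → incompetent (pays 58).
Competent: bond gives 132 − 23 = 109; no bond gives 58 − 10 = 48. No deviation. ✓
Incompetent: no bond gives 58 − 8 = 50; bond gives 132 − 75 = 57. Would deviate. ✗

No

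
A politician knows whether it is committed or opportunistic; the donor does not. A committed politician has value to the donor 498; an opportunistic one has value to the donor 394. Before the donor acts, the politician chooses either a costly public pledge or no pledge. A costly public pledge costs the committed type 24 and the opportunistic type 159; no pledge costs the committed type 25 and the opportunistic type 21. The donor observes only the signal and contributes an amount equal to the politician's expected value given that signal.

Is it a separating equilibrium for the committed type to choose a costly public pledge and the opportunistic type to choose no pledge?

Yes

If types separate, pledge earns payment 498 and no pledge earns 394.
Committed: pledge gives 498 − 24 = 474; no pledge gives 394 − 25 = 369. No deviation. ✓
Opportunistic: no pledge gives 394 − 21 = 373; pledge gives 498 − 159 = 339. No deviation. ✓
Neither type gains from mimicking the other.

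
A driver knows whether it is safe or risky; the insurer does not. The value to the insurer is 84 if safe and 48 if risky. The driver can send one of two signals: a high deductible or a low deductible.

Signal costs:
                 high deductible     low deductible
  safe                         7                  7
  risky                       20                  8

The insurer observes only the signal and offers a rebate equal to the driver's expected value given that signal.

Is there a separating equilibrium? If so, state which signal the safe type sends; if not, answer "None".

Try safe → high deductible, risky → low deductible:
  Under separation the insurer infers type exactly: high deductible → safe (pays 84), low deductible → risky (pays 48).
  Safe: high deductible gives 84 − 7 = 77; low deductible gives 48 − 7 = 41. No deviation. ✓
  Risky: low deductible gives 48 − 8 = 40; high deductible gives 84 − 20 = 64. Would deviate. ✗
Try safe → low deductible, risky → high deductible:
  Under separation the insurer infers type exactly: low deductible → safe (pays 84), high deductible → risky (pays 48).
  Safe: low deductible gives 84 − 7 = 77; high deductible gives 48 − 7 = 41. No deviation. ✓
  Risky: high deductible gives 48 − 20 = 28; low deductible gives 84 − 8 = 76. Would deviate. ✗
Neither assignment is incentive-compatible.

None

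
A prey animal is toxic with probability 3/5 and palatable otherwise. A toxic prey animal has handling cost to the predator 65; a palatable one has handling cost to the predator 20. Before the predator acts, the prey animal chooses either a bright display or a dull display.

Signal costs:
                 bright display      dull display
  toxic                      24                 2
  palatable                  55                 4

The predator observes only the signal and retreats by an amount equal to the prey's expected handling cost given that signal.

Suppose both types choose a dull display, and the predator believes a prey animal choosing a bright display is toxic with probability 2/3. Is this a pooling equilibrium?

Yes

At the pooled signal (dull display) the predator holds the prior 3/5 and pays 3/5·65 + 2/5·20 = 47. Off-path (bright display) belief 2/3 gives 2/3·65 + 1/3·20 = 50.
Toxic: dull display gives 47 − 2 = 45; bright display gives 50 − 24 = 26. Stays. ✓
Palatable: dull display gives 47 − 4 = 43; bright display gives 50 − 55 = -5. Stays. ✓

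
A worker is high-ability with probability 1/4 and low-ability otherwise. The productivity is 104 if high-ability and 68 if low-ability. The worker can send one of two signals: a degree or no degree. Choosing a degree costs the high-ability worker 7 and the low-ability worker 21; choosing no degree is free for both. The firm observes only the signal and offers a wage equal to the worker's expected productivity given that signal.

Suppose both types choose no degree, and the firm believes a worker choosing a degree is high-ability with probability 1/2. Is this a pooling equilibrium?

No

At the pooled signal (no degree) the firm holds the prior 1/4 and pays 1/4·104 + 3/4·68 = 77. Off-path (degree) belief 1/2 gives 1/2·104 + 1/2·68 = 86.
High-ability: no degree gives 77 − 0 = 77; degree gives 86 − 7 = 79. Deviates. ✗
Low-ability: no degree gives 77 − 0 = 77; degree gives 86 − 21 = 65. Stays. ✓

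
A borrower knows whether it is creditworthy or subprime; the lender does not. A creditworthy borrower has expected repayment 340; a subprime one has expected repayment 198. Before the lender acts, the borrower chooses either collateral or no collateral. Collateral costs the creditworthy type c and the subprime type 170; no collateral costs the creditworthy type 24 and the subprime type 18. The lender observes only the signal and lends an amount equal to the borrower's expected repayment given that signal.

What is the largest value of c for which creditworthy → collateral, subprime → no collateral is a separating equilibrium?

166

Under separation: collateral → creditworthy (pays 340); no collateral → subprime (pays 198).
Subprime: 198 − 18 = 180 ≥ 340 − 170 = 170. Holds regardless of c. ✓
Creditworthy: 340 − c ≥ 198 − 24, so c ≤ 340 − 174 = 166.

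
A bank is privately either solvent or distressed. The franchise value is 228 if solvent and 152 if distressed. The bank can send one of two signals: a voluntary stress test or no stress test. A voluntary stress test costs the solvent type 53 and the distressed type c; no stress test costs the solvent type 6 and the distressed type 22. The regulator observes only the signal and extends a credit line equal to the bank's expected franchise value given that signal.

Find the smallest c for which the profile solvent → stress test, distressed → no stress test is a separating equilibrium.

Under separation: stress test → solvent (pays 228); no stress test → distressed (pays 152).
Solvent: 228 − 53 = 175 ≥ 152 − 6 = 146. Holds regardless of c. ✓
Distressed: 152 − 22 ≥ 228 − c, so c ≥ 228 − 130 = 98.

98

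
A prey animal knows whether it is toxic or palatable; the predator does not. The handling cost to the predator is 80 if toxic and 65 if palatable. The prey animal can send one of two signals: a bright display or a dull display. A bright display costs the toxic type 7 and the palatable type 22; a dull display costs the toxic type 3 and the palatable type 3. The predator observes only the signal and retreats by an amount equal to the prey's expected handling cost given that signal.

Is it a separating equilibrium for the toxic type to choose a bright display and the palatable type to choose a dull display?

If types separate, bright display earns payment 80 and dull display earns 65.
Toxic: bright display gives 80 − 7 = 73; dull display gives 65 − 3 = 62. No deviation. ✓
Palatable: dull display gives 65 − 3 = 62; bright display gives 80 − 22 = 58. No deviation. ✓
Neither type gains from mimicking the other.

Yes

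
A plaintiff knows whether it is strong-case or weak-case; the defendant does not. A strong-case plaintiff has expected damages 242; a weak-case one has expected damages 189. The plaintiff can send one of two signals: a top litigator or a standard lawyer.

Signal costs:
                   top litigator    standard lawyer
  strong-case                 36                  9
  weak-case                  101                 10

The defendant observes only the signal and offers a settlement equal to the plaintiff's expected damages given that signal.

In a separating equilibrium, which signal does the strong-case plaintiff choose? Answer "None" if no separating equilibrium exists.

Try strong-case → top litigator, weak-case → standard lawyer:
  Under separation the defendant infers type exactly: top litigator → strong-case (pays 242), standard lawyer → weak-case (pays 189).
  Strong-case: top litigator gives 242 − 36 = 206; standard lawyer gives 189 − 9 = 180. No deviation. ✓
  Weak-case: standard lawyer gives 189 − 10 = 179; top litigator gives 242 − 101 = 141. No deviation. ✓
Both hold — the strong-case type sends top litigator.

top litigator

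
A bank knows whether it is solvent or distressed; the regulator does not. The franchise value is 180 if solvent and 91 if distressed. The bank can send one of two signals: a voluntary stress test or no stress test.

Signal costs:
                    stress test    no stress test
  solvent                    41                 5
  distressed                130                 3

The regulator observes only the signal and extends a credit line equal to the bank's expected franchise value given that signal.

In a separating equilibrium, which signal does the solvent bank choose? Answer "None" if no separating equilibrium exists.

stress test

Try solvent → stress test, distressed → no stress test:
  Under separation the regulator infers type exactly: stress test → solvent (pays 180), no stress test → distressed (pays 91).
  Solvent: stress test gives 180 − 41 = 139; no stress test gives 91 − 5 = 86. No deviation. ✓
  Distressed: no stress test gives 91 − 3 = 88; stress test gives 180 − 130 = 50. No deviation. ✓
Both hold — the solvent type sends stress test.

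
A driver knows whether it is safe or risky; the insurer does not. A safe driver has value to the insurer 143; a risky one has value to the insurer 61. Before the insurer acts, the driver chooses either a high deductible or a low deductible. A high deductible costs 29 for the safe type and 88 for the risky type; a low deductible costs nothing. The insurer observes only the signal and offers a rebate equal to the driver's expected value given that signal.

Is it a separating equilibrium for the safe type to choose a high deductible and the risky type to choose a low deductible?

If types separate, high deductible earns payment 143 and low deductible earns 61.
Safe: high deductible gives 143 − 29 = 114; low deductible gives 61 − 0 = 61. No deviation. ✓
Risky: low deductible gives 61 − 0 = 61; high deductible gives 143 − 88 = 55. No deviation. ✓
Neither type gains from mimicking the other.

Yes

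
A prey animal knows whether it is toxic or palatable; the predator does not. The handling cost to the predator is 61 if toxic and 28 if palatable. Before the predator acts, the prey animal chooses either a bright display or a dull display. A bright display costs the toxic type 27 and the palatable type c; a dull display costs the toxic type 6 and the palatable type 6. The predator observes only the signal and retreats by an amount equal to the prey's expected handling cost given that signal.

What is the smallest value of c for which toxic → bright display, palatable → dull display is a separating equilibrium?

Under separation: bright display → toxic (pays 61); dull display → palatable (pays 28).
Toxic: 61 − 27 = 34 ≥ 28 − 6 = 22. Holds regardless of c. ✓
Palatable: 28 − 6 ≥ 61 − c, so c ≥ 61 − 22 = 39.

39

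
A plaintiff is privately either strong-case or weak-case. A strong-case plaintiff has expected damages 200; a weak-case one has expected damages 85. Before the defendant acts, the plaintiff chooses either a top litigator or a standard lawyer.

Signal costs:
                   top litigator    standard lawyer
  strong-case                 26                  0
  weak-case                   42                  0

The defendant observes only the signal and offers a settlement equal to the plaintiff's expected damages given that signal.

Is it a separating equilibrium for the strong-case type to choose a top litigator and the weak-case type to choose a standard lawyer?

If types separate, top litigator earns payment 200 and standard lawyer earns 85.
Strong-case: top litigator gives 200 − 26 = 174; standard lawyer gives 85 − 0 = 85. No deviation. ✓
Weak-case: standard lawyer gives 85 − 0 = 85; top litigator gives 200 − 42 = 158. Would deviate. ✗

No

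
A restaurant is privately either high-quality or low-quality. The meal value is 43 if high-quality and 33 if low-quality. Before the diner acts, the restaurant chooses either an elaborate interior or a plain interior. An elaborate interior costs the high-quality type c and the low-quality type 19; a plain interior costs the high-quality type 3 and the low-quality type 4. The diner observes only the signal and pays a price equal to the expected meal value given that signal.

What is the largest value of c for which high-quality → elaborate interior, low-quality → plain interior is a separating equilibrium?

Under separation: elaborate interior → high-quality (pays 43); plain interior → low-quality (pays 33).
Low-quality: 33 − 4 = 29 ≥ 43 − 19 = 24. Holds regardless of c. ✓
High-quality: 43 − c ≥ 33 − 3, so c ≤ 43 − 30 = 13.

13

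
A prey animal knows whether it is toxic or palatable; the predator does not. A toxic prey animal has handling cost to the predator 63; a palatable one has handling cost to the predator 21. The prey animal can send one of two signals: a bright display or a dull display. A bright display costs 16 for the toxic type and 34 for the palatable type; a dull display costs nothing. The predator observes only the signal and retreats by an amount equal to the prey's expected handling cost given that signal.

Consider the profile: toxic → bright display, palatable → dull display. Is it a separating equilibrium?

If types separate, bright display earns payment 63 and dull display earns 21.
Toxic: bright display gives 63 − 16 = 47; dull display gives 21 − 0 = 21. No deviation. ✓
Palatable: dull display gives 21 − 0 = 21; bright display gives 63 − 34 = 29. Would deviate. ✗

No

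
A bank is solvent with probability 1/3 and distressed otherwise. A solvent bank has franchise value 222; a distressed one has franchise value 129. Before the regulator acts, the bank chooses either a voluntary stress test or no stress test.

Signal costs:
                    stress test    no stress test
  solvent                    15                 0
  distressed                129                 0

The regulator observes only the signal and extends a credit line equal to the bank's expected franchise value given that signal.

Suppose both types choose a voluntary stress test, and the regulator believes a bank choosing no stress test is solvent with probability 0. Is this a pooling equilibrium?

No

At the pooled signal (stress test) the regulator holds the prior 1/3 and pays 1/3·222 + 2/3·129 = 160. Off-path (no stress test) belief 0 gives 0·222 + 1·129 = 129.
Solvent: stress test gives 160 − 15 = 145; no stress test gives 129 − 0 = 129. Stays. ✓
Distressed: stress test gives 160 − 129 = 31; no stress test gives 129 − 0 = 129. Deviates. ✗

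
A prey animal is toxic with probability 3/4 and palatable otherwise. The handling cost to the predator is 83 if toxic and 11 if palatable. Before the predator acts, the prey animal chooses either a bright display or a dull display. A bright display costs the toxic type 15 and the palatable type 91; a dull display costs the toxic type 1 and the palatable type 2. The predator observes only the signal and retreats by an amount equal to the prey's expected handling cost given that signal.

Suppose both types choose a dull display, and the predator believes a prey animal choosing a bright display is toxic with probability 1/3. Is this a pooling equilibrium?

Yes

On the equilibrium path (dull display) the predator holds the prior 3/4 and pays 3/4·83 + 1/4·11 = 65. Off-path (bright display) belief 1/3 gives 1/3·83 + 2/3·11 = 35.
Toxic: dull display gives 65 − 1 = 64; bright display gives 35 − 15 = 20. Stays. ✓
Palatable: dull display gives 65 − 2 = 63; bright display gives 35 − 91 = -56. Stays. ✓
Beliefs are Bayes-consistent on-path and both types best-respond.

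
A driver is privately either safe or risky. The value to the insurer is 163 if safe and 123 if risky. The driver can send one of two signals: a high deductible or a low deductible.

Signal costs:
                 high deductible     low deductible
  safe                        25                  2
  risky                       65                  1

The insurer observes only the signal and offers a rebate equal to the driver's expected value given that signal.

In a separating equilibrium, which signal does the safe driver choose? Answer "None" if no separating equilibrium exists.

high deductible

Try safe → high deductible, risky → low deductible:
  If types separate, high deductible earns payment 163 and low deductible earns 123.
  Safe: high deductible gives 163 − 25 = 138; low deductible gives 123 − 2 = 121. No deviation. ✓
  Risky: low deductible gives 123 − 1 = 122; high deductible gives 163 − 65 = 98. No deviation. ✓
Both hold — the safe type sends high deductible.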